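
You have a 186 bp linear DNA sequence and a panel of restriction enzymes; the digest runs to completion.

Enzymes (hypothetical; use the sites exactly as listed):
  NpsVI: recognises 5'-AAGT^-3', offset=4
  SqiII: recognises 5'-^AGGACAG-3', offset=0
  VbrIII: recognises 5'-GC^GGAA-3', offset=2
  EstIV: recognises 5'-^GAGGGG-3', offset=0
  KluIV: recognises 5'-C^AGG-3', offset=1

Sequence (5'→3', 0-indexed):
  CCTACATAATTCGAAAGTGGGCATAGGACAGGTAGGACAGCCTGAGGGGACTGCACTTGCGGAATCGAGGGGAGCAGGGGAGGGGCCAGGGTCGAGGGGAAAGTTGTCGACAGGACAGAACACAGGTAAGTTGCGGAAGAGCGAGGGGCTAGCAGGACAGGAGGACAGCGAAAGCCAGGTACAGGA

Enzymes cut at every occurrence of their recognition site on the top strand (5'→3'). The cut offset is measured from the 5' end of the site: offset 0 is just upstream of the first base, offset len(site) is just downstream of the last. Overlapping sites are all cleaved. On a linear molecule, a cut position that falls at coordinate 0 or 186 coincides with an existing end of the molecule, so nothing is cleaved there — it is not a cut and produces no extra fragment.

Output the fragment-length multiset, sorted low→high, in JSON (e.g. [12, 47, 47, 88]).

Site scan:
  NpsVI (AAGT, off=4): starts [14, 100, 127] → cuts [18, 104, 131]
  SqiII (AGGACAG, off=0): starts [24, 33, 111, 153, 161] → cuts [24, 33, 111, 153, 161]
  VbrIII (GCGGAA, off=2): starts [58, 132] → cuts [60, 134]
  EstIV (GAGGGG, off=0): starts [43, 66, 79, 93, 142] → cuts [43, 66, 79, 93, 142]
  KluIV (CAGG, off=1): starts [28, 74, 86, 110, 122, 152, 157, 175, 181] → cuts [29, 75, 87, 111, 123, 153, 158, 176, 182]

Pooled cuts: [18, 24, 29, 33, 43, 60, 66, 75, 79, 87, 93, 104, 111, 123, 131, 134, 142, 153, 158, 161, 176, 182]

Fragment lengths:
  [0,18): 18 bp
  [18,24): 6 bp
  [24,29): 5 bp
  [29,33): 4 bp
  [33,43): 10 bp
  [43,60): 17 bp
  [60,66): 6 bp
  [66,75): 9 bp
  [75,79): 4 bp
  [79,87): 8 bp
  [87,93): 6 bp
  [93,104): 11 bp
  [104,111): 7 bp
  [111,123): 12 bp
  [123,131): 8 bp
  [131,134): 3 bp
  [134,142): 8 bp
  [142,153): 11 bp
  [153,158): 5 bp
  [158,161): 3 bp
  [161,176): 15 bp
  [176,182): 6 bp
  [182,186): 4 bp

[3,3,4,4,4,5,5,6,6,6,6,7,8,8,8,9,10,11,11,12,15,17,18]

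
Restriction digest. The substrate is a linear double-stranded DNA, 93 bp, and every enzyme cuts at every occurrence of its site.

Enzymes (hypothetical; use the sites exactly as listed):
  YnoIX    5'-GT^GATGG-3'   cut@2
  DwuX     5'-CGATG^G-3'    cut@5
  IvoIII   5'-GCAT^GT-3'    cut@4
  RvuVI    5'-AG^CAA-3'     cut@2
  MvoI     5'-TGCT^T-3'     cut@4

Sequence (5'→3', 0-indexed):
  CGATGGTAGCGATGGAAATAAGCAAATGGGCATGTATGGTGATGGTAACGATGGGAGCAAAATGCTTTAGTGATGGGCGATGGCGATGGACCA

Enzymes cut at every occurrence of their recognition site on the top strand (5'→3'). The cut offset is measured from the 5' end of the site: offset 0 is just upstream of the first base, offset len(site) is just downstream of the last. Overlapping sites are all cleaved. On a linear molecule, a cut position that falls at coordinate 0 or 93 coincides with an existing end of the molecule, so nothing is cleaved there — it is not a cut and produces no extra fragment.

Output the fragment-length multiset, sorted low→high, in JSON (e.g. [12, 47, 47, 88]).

[4,5,5,5,6,7,8,9,9,11,11,13]

Scan for sites:
  YnoIX (GTGATGG, off=2): starts [38, 69] → cuts [40, 71]
  DwuX (CGATGG, off=5): starts [0, 9, 48, 77, 83] → cuts [5, 14, 53, 82, 88]
  IvoIII (GCATGT, off=4): starts [29] → cuts [33]
  RvuVI (AGCAA, off=2): starts [20, 55] → cuts [22, 57]
  MvoI (TGCTT, off=4): starts [62] → cuts [66]

Pooled cuts: [5, 14, 22, 33, 40, 53, 57, 66, 71, 82, 88]

Fragments:
  [0,5): 5 bp
  [5,14): 9 bp
  [14,22): 8 bp
  [22,33): 11 bp
  [33,40): 7 bp
  [40,53): 13 bp
  [53,57): 4 bp
  [57,66): 9 bp
  [66,71): 5 bp
  [71,82): 11 bp
  [82,88): 6 bp
  [88,93): 5 bp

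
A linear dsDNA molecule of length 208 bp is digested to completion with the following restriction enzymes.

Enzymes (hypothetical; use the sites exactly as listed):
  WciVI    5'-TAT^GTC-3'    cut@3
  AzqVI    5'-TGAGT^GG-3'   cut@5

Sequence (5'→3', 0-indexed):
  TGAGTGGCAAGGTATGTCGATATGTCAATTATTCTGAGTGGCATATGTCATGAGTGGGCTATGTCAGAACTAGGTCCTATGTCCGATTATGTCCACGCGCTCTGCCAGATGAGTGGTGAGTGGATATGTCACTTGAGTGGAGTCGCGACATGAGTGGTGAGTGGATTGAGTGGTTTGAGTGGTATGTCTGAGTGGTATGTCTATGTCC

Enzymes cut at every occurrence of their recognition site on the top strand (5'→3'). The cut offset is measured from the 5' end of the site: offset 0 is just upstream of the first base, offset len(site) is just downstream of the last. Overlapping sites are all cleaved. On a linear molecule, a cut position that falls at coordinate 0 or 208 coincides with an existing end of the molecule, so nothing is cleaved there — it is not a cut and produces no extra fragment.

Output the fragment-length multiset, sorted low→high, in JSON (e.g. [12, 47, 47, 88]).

[4,5,5,5,6,6,7,7,7,7,8,8,9,9,9,10,10,11,16,17,18,24]

Scan for sites:
  WciVI TATGTC/3: at [12, 20, 43, 59, 77, 87, 124, 182, 195, 201] ⇒ [15, 23, 46, 62, 80, 90, 127, 185, 198, 204]
  AzqVI TGAGTGG/5: at [0, 34, 50, 109, 116, 133, 150, 157, 166, 175, 188] ⇒ [5, 39, 55, 114, 121, 138, 155, 162, 171, 180, 193]

All cut coordinates (distinct, sorted): [5, 15, 23, 39, 46, 55, 62, 80, 90, 114, 121, 127, 138, 155, 162, 171, 180, 185, 193, 198, 204]

Fragment lengths:
  [0,5): 5 bp
  [5,15): 10 bp
  [15,23): 8 bp
  [23,39): 16 bp
  [39,46): 7 bp
  [46,55): 9 bp
  [55,62): 7 bp
  [62,80): 18 bp
  [80,90): 10 bp
  [90,114): 24 bp
  [114,121): 7 bp
  [121,127): 6 bp
  [127,138): 11 bp
  [138,155): 17 bp
  [155,162): 7 bp
  [162,171): 9 bp
  [171,180): 9 bp
  [180,185): 5 bp
  [185,193): 8 bp
  [193,198): 5 bp
  [198,204): 6 bp
  [204,208): 4 bp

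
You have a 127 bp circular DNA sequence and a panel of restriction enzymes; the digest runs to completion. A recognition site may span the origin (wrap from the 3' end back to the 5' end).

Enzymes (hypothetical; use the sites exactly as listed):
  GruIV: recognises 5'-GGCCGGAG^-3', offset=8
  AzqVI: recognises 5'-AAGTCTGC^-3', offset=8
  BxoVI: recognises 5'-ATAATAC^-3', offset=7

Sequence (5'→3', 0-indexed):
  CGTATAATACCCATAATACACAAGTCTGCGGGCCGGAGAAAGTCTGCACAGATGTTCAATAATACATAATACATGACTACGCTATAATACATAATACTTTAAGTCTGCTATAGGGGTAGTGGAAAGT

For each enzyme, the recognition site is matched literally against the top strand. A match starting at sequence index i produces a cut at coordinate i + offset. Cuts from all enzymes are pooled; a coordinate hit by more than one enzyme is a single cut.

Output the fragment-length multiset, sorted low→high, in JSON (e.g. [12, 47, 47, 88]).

[7,7,9,9,9,10,11,18,18,29]

Per-enzyme occurrences:
  GruIV (GGCCGGAG, off=8): starts [30] → cuts [38]
  AzqVI (AAGTCTGC, off=8): starts [21, 39, 100] → cuts [29, 47, 108]
  BxoVI (ATAATAC, off=7): starts [3, 12, 58, 65, 83, 90] → cuts [10, 19, 65, 72, 90, 97]

Pooled cuts: [10, 19, 29, 38, 47, 65, 72, 90, 97, 108]

Fragments:
  10→19: 9 bp
  19→29: 10 bp
  29→38: 9 bp
  38→47: 9 bp
  47→65: 18 bp
  65→72: 7 bp
  72→90: 18 bp
  90→97: 7 bp
  97→108: 11 bp
  108→10 (wrap): 127-108+10 = 29 bp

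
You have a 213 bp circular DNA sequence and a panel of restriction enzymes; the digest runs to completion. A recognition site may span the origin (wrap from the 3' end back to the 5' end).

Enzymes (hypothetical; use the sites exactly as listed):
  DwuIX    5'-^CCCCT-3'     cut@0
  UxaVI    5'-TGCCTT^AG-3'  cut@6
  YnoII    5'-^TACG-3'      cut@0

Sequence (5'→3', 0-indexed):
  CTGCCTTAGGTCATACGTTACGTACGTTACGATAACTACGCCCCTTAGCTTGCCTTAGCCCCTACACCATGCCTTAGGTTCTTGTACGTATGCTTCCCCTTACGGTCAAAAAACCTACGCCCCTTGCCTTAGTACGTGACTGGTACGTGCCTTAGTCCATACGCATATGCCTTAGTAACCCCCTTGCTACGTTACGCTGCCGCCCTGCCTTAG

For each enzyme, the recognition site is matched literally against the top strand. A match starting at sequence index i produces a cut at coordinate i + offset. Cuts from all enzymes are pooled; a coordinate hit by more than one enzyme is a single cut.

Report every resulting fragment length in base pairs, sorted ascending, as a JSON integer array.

[2,2,4,4,4,5,5,5,5,6,6,6,8,9,9,9,10,11,11,11,14,15,16,17,19]

Scan for sites:
  DwuIX (CCCCT, off=0): starts [40, 58, 95, 119, 179] → cuts [40, 58, 95, 119, 179]
  UxaVI (TGCCTTAG, off=6): starts [1, 50, 69, 124, 147, 167, 205] → cuts [7, 56, 75, 130, 153, 173, 211]
  YnoII (TACG, off=0): starts [13, 18, 22, 27, 36, 84, 100, 115, 132, 143, 159, 187, 192] → cuts [13, 18, 22, 27, 36, 84, 100, 115, 132, 143, 159, 187, 192]

All cut coordinates (distinct, sorted): [7, 13, 18, 22, 27, 36, 40, 56, 58, 75, 84, 95, 100, 115, 119, 130, 132, 143, 153, 159, 173, 179, 187, 192, 211]

Fragments:
  7→13: 6 bp
  13→18: 5 bp
  18→22: 4 bp
  22→27: 5 bp
  27→36: 9 bp
  36→40: 4 bp
  40→56: 16 bp
  56→58: 2 bp
  58→75: 17 bp
  75→84: 9 bp
  84→95: 11 bp
  95→100: 5 bp
  100→115: 15 bp
  115→119: 4 bp
  119→130: 11 bp
  130→132: 2 bp
  132→143: 11 bp
  143→153: 10 bp
  153→159: 6 bp
  159→173: 14 bp
  173→179: 6 bp
  179→187: 8 bp
  187→192: 5 bp
  192→211: 19 bp
  211→7 (wrap): 213-211+7 = 9 bp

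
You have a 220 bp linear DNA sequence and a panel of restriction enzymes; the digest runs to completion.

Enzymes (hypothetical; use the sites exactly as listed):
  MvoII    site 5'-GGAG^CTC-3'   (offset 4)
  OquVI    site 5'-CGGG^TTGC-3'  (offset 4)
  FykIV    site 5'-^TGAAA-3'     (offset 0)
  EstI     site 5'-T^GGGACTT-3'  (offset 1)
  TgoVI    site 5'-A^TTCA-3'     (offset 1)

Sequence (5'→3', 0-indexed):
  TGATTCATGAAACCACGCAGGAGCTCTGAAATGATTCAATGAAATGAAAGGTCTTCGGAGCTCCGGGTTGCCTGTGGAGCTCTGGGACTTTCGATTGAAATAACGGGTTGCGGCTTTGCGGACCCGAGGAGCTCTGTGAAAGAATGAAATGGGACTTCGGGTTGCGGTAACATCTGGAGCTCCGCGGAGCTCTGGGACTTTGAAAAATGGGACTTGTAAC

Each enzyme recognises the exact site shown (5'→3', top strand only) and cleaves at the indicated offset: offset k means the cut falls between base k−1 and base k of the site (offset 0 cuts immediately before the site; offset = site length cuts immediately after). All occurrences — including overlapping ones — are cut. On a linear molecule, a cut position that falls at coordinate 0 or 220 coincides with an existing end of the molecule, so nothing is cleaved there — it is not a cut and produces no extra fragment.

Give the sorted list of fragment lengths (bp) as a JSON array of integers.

[3,3,4,4,4,5,5,5,6,7,7,8,8,8,10,11,12,12,12,12,16,16,18,24]

Scan for sites:
  MvoII GGAGCTC/4: at [19, 56, 75, 127, 175, 185] ⇒ [23, 60, 79, 131, 179, 189]
  OquVI CGGGTTGC/4: at [63, 103, 157] ⇒ [67, 107, 161]
  FykIV TGAAA/0: at [7, 26, 39, 44, 95, 136, 144, 200] ⇒ [7, 26, 39, 44, 95, 136, 144, 200]
  EstI TGGGACTT/1: at [82, 149, 192, 207] ⇒ [83, 150, 193, 208]
  TgoVI ATTCA/1: at [2, 33] ⇒ [3, 34]

All cut coordinates (distinct, sorted): [3, 7, 23, 26, 34, 39, 44, 60, 67, 79, 83, 95, 107, 131, 136, 144, 150, 161, 179, 189, 193, 200, 208]

Fragments:
  [0,3): 3 bp
  [3,7): 4 bp
  [7,23): 16 bp
  [23,26): 3 bp
  [26,34): 8 bp
  [34,39): 5 bp
  [39,44): 5 bp
  [44,60): 16 bp
  [60,67): 7 bp
  [67,79): 12 bp
  [79,83): 4 bp
  [83,95): 12 bp
  [95,107): 12 bp
  [107,131): 24 bp
  [131,136): 5 bp
  [136,144): 8 bp
  [144,150): 6 bp
  [150,161): 11 bp
  [161,179): 18 bp
  [179,189): 10 bp
  [189,193): 4 bp
  [193,200): 7 bp
  [200,208): 8 bp
  [208,220): 12 bp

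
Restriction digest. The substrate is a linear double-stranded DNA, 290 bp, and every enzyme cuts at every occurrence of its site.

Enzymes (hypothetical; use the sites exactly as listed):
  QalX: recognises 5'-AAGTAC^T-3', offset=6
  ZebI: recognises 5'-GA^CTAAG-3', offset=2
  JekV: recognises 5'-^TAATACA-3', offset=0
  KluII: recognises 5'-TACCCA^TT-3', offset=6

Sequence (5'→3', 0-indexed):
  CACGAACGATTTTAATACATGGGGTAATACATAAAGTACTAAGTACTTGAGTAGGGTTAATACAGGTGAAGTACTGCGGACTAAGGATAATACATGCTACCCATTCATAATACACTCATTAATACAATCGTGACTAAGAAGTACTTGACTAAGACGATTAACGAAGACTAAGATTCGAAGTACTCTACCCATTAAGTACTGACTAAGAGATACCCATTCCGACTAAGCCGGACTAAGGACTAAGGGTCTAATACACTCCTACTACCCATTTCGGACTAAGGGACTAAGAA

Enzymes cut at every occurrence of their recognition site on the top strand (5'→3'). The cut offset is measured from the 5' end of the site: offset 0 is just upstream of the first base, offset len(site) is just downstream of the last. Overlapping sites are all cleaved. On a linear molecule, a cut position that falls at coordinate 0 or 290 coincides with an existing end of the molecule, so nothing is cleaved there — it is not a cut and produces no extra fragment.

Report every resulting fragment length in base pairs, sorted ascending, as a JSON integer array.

Site scan:
  QalX (AAGTACT, off=6): starts [33, 40, 68, 138, 177, 193] → cuts [39, 46, 74, 144, 183, 199]
  ZebI (GACTAAG, off=2): starts [78, 131, 146, 165, 200, 220, 230, 237, 273, 281] → cuts [80, 133, 148, 167, 202, 222, 232, 239, 275, 283]
  JekV (TAATACA, off=0): starts [12, 24, 57, 87, 107, 119, 248] → cuts [12, 24, 57, 87, 107, 119, 248]
  KluII (TACCCATT, off=6): starts [97, 185, 210, 262] → cuts [103, 191, 216, 268]

All cut coordinates (distinct, sorted): [12, 24, 39, 46, 57, 74, 80, 87, 103, 107, 119, 133, 144, 148, 167, 183, 191, 199, 202, 216, 222, 232, 239, 248, 268, 275, 283]

Fragment lengths:
  [0,12): 12 bp
  [12,24): 12 bp
  [24,39): 15 bp
  [39,46): 7 bp
  [46,57): 11 bp
  [57,74): 17 bp
  [74,80): 6 bp
  [80,87): 7 bp
  [87,103): 16 bp
  [103,107): 4 bp
  [107,119): 12 bp
  [119,133): 14 bp
  [133,144): 11 bp
  [144,148): 4 bp
  [148,167): 19 bp
  [167,183): 16 bp
  [183,191): 8 bp
  [191,199): 8 bp
  [199,202): 3 bp
  [202,216): 14 bp
  [216,222): 6 bp
  [222,232): 10 bp
  [232,239): 7 bp
  [239,248): 9 bp
  [248,268): 20 bp
  [268,275): 7 bp
  [275,283): 8 bp
  [283,290): 7 bp

[3,4,4,6,6,7,7,7,7,7,8,8,8,9,10,11,11,12,12,12,14,14,15,16,16,17,19,20]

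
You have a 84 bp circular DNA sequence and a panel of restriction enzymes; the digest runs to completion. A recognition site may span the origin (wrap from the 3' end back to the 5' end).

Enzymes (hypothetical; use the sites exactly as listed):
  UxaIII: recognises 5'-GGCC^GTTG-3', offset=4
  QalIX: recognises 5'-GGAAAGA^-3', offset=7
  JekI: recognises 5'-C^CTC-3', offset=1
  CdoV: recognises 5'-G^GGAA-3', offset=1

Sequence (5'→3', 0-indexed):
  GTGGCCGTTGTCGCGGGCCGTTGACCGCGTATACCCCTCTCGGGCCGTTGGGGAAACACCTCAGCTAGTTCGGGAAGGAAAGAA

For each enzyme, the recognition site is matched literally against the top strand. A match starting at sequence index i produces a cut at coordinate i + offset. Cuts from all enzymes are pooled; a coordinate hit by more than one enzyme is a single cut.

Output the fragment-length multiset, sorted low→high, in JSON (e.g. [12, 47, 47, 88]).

Scan for sites:
  UxaIII GGCCGTTG/4: at [2, 15, 42] ⇒ [6, 19, 46]
  QalIX GGAAAGA/7: at [76] ⇒ [83]
  JekI CCTC/1: at [35, 58] ⇒ [36, 59]
  CdoV GGGAA/1: at [50, 71] ⇒ [51, 72]

Pooled cuts: [6, 19, 36, 46, 51, 59, 72, 83]

Fragments:
  6→19: 13 bp
  19→36: 17 bp
  36→46: 10 bp
  46→51: 5 bp
  51→59: 8 bp
  59→72: 13 bp
  72→83: 11 bp
  83→6 (wrap): 84-83+6 = 7 bp

[5,7,8,10,11,13,13,17]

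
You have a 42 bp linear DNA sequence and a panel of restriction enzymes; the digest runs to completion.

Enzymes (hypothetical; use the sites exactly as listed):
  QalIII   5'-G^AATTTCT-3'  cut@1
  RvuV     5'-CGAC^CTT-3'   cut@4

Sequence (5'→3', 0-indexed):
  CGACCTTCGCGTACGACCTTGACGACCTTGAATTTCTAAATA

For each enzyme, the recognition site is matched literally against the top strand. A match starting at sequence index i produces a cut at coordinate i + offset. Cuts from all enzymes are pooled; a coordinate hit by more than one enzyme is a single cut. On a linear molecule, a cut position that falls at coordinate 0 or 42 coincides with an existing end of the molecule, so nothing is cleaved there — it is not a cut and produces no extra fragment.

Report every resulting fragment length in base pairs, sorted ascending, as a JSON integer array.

[4,4,9,12,13]

Per-enzyme occurrences:
  QalIII GAATTTCT/1: at [29] ⇒ [30]
  RvuV CGACCTT/4: at [0, 13, 22] ⇒ [4, 17, 26]

Pooled cuts: [4, 17, 26, 30]

Fragment lengths:
  [0,4): 4 bp
  [4,17): 13 bp
  [17,26): 9 bp
  [26,30): 4 bp
  [30,42): 12 bp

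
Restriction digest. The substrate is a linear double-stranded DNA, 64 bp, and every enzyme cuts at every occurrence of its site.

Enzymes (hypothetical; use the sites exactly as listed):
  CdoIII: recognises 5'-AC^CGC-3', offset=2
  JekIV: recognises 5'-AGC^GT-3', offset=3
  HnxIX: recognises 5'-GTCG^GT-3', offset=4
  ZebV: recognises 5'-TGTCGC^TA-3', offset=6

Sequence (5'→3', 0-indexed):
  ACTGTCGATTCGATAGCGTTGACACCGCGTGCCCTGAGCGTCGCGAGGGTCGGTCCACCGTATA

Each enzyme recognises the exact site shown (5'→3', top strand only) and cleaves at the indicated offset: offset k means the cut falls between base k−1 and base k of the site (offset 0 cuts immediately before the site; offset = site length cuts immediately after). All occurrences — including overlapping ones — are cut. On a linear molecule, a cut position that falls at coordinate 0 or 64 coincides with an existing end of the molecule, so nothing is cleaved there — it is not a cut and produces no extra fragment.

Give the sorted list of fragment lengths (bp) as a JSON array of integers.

Per-enzyme occurrences:
  CdoIII (ACCGC, off=2): starts [23] → cuts [25]
  JekIV (AGCGT, off=3): starts [14, 36] → cuts [17, 39]
  HnxIX (GTCGGT, off=4): starts [48] → cuts [52]
  ZebV (TGTCGCTA, off=6): no sites

Pooled cuts: [17, 25, 39, 52]

Fragment lengths:
  [0,17): 17 bp
  [17,25): 8 bp
  [25,39): 14 bp
  [39,52): 13 bp
  [52,64): 12 bp

[8,12,13,14,17]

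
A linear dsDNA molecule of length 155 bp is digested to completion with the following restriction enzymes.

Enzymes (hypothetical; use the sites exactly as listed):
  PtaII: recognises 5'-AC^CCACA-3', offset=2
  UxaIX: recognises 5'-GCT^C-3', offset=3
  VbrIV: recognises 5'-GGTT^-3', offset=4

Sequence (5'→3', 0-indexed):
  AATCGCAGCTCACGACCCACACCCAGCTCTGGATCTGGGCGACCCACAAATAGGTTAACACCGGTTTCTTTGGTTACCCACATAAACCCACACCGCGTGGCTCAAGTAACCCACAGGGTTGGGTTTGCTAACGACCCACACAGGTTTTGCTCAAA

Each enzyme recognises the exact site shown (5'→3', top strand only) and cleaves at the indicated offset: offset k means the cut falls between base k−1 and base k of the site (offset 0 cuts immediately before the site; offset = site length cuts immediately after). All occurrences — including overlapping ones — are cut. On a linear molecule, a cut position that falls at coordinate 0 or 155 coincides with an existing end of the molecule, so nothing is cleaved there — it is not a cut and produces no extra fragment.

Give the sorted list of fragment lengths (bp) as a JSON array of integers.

[2,4,5,5,6,8,9,10,10,10,10,10,11,12,13,15,15]

Site scan:
  PtaII ACCCACA/2: at [14, 41, 75, 85, 108, 133] ⇒ [16, 43, 77, 87, 110, 135]
  UxaIX GCTC/3: at [7, 25, 99, 148] ⇒ [10, 28, 102, 151]
  VbrIV GGTT/4: at [52, 62, 71, 116, 121, 142] ⇒ [56, 66, 75, 120, 125, 146]

All cut coordinates (distinct, sorted): [10, 16, 28, 43, 56, 66, 75, 77, 87, 102, 110, 120, 125, 135, 146, 151]

Fragment lengths:
  [0,10): 10 bp
  [10,16): 6 bp
  [16,28): 12 bp
  [28,43): 15 bp
  [43,56): 13 bp
  [56,66): 10 bp
  [66,75): 9 bp
  [75,77): 2 bp
  [77,87): 10 bp
  [87,102): 15 bp
  [102,110): 8 bp
  [110,120): 10 bp
  [120,125): 5 bp
  [125,135): 10 bp
  [135,146): 11 bp
  [146,151): 5 bp
  [151,155): 4 bp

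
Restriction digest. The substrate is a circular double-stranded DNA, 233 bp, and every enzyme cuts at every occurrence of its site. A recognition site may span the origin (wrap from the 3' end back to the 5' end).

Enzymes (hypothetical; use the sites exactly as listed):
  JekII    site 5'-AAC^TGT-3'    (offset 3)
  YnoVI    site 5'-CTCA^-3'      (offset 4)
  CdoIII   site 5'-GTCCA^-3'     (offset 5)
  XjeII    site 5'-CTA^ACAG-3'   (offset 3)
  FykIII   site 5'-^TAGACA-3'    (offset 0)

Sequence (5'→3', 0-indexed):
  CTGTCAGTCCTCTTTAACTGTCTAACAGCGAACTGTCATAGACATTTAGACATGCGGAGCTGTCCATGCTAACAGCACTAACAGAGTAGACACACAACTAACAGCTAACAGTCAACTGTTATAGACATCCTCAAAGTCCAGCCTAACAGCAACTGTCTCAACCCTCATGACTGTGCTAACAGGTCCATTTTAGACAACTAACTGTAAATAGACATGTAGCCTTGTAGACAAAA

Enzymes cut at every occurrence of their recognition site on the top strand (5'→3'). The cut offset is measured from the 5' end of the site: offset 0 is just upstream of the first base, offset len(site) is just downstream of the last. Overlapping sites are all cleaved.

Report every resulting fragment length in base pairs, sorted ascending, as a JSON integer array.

Scan for sites:
  JekII (AACTGT, off=3): starts [15, 30, 113, 150, 199, 231] → cuts [1, 18, 33, 116, 153, 202]
  YnoVI (CTCA, off=4): starts [129, 156, 163] → cuts [133, 160, 167]
  CdoIII (GTCCA, off=5): starts [61, 135, 182] → cuts [66, 140, 187]
  XjeII (CTAACAG, off=3): starts [21, 68, 77, 97, 104, 142, 175] → cuts [24, 71, 80, 100, 107, 145, 178]
  FykIII (TAGACA, off=0): starts [38, 46, 86, 121, 190, 208, 224] → cuts [38, 46, 86, 121, 190, 208, 224]

Pooled cuts: [1, 18, 24, 33, 38, 46, 66, 71, 80, 86, 100, 107, 116, 121, 133, 140, 145, 153, 160, 167, 178, 187, 190, 202, 208, 224]

Fragments:
  1→18: 17 bp
  18→24: 6 bp
  24→33: 9 bp
  33→38: 5 bp
  38→46: 8 bp
  46→66: 20 bp
  66→71: 5 bp
  71→80: 9 bp
  80→86: 6 bp
  86→100: 14 bp
  100→107: 7 bp
  107→116: 9 bp
  116→121: 5 bp
  121→133: 12 bp
  133→140: 7 bp
  140→145: 5 bp
  145→153: 8 bp
  153→160: 7 bp
  160→167: 7 bp
  167→178: 11 bp
  178→187: 9 bp
  187→190: 3 bp
  190→202: 12 bp
  202→208: 6 bp
  208→224: 16 bp
  224→1 (wrap): 233-224+1 = 10 bp

[3,5,5,5,5,6,6,6,7,7,7,7,8,8,9,9,9,9,10,11,12,12,14,16,17,20]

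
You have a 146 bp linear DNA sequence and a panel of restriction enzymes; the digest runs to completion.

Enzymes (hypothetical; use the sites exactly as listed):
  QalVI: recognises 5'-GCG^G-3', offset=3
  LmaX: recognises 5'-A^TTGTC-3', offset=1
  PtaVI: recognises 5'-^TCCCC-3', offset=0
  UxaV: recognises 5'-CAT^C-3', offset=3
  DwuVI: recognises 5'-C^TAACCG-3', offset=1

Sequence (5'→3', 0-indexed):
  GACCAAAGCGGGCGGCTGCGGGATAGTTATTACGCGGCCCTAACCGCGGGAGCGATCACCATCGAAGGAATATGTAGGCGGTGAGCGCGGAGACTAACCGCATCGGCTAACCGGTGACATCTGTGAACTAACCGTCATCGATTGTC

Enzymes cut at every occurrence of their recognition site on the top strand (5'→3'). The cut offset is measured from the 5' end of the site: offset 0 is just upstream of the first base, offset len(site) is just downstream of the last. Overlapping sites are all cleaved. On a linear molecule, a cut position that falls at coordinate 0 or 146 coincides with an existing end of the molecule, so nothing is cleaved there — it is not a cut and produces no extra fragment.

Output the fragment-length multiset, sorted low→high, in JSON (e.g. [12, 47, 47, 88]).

Scan for sites:
  QalVI GCGG/3: at [7, 11, 17, 33, 45, 77, 86] ⇒ [10, 14, 20, 36, 48, 80, 89]
  LmaX ATTGTC/1: at [140] ⇒ [141]
  PtaVI (TCCCC, off=0): no sites
  UxaV CATC/3: at [59, 100, 117, 135] ⇒ [62, 103, 120, 138]
  DwuVI CTAACCG/1: at [39, 93, 106, 127] ⇒ [40, 94, 107, 128]

Pooled cuts: [10, 14, 20, 36, 40, 48, 62, 80, 89, 94, 103, 107, 120, 128, 138, 141]

Fragment lengths:
  [0,10): 10 bp
  [10,14): 4 bp
  [14,20): 6 bp
  [20,36): 16 bp
  [36,40): 4 bp
  [40,48): 8 bp
  [48,62): 14 bp
  [62,80): 18 bp
  [80,89): 9 bp
  [89,94): 5 bp
  [94,103): 9 bp
  [103,107): 4 bp
  [107,120): 13 bp
  [120,128): 8 bp
  [128,138): 10 bp
  [138,141): 3 bp
  [141,146): 5 bp

[3,4,4,4,5,5,6,8,8,9,9,10,10,13,14,16,18]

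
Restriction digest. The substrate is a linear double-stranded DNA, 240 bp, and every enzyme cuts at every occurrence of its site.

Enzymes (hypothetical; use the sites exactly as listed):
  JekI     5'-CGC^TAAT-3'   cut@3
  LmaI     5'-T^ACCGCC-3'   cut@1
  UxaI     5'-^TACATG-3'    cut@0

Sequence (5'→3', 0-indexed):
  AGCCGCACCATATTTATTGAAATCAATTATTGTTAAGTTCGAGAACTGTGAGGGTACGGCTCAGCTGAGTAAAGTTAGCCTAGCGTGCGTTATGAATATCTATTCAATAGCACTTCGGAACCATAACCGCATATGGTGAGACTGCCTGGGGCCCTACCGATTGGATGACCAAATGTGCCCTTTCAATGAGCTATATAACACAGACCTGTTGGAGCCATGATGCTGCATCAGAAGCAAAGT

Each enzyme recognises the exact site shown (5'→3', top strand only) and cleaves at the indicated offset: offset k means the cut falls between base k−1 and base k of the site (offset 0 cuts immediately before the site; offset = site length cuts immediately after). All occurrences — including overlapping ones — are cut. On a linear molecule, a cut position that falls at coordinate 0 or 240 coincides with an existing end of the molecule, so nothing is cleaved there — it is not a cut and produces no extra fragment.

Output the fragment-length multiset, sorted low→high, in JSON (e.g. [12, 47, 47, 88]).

Site scan:
  JekI (CGCTAAT, off=3): no sites
  LmaI (TACCGCC, off=1): no sites
  UxaI (TACATG, off=0): no sites

All cut coordinates (distinct, sorted): ∅

Fragments:
  no cuts → one linear fragment of 240 bp

[240]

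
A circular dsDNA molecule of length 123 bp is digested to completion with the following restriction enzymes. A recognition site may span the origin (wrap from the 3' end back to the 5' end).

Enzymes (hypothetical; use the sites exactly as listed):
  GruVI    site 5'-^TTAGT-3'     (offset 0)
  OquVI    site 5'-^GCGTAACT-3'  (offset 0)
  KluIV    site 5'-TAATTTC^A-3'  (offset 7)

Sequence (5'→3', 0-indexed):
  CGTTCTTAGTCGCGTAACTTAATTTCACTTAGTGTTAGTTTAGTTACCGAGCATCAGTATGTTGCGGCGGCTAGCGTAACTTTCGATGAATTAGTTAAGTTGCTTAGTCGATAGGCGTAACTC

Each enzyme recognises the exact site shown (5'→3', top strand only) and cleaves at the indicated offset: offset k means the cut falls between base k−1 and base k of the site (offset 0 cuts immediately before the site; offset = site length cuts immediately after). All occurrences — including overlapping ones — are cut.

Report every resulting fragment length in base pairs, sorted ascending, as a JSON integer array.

[2,5,6,6,11,13,14,15,17,34]

Per-enzyme occurrences:
  GruVI (TTAGT, off=0): starts [5, 28, 34, 39, 90, 103] → cuts [5, 28, 34, 39, 90, 103]
  OquVI (GCGTAACT, off=0): starts [11, 73, 114] → cuts [11, 73, 114]
  KluIV (TAATTTCA, off=7): starts [19] → cuts [26]

Pooled cuts: [5, 11, 26, 28, 34, 39, 73, 90, 103, 114]

Fragments:
  5→11: 6 bp
  11→26: 15 bp
  26→28: 2 bp
  28→34: 6 bp
  34→39: 5 bp
  39→73: 34 bp
  73→90: 17 bp
  90→103: 13 bp
  103→114: 11 bp
  114→5 (wrap): 123-114+5 = 14 bp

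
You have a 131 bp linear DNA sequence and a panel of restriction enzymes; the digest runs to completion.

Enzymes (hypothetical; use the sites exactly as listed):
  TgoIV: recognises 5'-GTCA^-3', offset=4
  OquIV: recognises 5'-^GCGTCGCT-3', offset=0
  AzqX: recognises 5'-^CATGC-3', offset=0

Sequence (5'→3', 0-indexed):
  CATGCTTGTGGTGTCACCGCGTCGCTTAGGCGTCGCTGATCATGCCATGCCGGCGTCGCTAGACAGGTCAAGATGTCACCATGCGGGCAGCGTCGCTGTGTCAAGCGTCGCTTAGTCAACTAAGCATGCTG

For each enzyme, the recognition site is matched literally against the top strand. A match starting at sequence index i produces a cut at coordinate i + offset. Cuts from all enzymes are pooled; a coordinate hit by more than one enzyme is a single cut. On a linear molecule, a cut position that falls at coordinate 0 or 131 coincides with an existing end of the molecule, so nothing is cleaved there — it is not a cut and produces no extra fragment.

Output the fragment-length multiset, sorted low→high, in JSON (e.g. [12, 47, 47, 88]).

Site scan:
  TgoIV GTCA/4: at [12, 66, 74, 99, 114] ⇒ [16, 70, 78, 103, 118]
  OquIV GCGTCGCT/0: at [18, 29, 52, 89, 104] ⇒ [18, 29, 52, 89, 104]
  AzqX CATGC/0: at [0, 40, 45, 79, 124] ⇒ [40, 45, 79, 124] (position 0 is a terminus of the linear molecule — no cut)

Pooled cuts: [16, 18, 29, 40, 45, 52, 70, 78, 79, 89, 103, 104, 118, 124]

Fragment lengths:
  [0,16): 16 bp
  [16,18): 2 bp
  [18,29): 11 bp
  [29,40): 11 bp
  [40,45): 5 bp
  [45,52): 7 bp
  [52,70): 18 bp
  [70,78): 8 bp
  [78,79): 1 bp
  [79,89): 10 bp
  [89,103): 14 bp
  [103,104): 1 bp
  [104,118): 14 bp
  [118,124): 6 bp
  [124,131): 7 bp

[1,1,2,5,6,7,7,8,10,11,11,14,14,16,18]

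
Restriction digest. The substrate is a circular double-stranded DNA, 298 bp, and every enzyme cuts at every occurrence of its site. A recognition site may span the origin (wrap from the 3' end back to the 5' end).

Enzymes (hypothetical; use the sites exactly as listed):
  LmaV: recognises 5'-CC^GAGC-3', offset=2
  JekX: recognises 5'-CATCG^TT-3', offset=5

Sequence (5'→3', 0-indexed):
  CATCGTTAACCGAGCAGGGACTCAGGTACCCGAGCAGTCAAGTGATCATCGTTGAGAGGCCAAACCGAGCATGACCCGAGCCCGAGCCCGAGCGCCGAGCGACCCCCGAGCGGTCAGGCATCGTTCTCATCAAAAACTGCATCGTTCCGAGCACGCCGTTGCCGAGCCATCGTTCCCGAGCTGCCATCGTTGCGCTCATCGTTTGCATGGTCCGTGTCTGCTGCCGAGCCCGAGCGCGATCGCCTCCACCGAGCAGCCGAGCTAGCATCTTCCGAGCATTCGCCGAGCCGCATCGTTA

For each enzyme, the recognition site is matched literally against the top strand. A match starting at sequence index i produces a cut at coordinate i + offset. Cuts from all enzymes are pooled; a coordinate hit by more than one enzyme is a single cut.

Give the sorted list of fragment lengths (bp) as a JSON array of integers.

Per-enzyme occurrences:
  LmaV (CCGAGC, off=2): starts [9, 29, 64, 75, 81, 87, 94, 105, 146, 161, 175, 223, 229, 248, 256, 271, 282] → cuts [11, 31, 66, 77, 83, 89, 96, 107, 148, 163, 177, 225, 231, 250, 258, 273, 284]
  JekX (CATCGTT, off=5): starts [0, 46, 118, 139, 167, 184, 196, 290] → cuts [5, 51, 123, 144, 172, 189, 201, 295]

Pooled cuts: [5, 11, 31, 51, 66, 77, 83, 89, 96, 107, 123, 144, 148, 163, 172, 177, 189, 201, 225, 231, 250, 258, 273, 284, 295]

Fragment lengths:
  5→11: 6 bp
  11→31: 20 bp
  31→51: 20 bp
  51→66: 15 bp
  66→77: 11 bp
  77→83: 6 bp
  83→89: 6 bp
  89→96: 7 bp
  96→107: 11 bp
  107→123: 16 bp
  123→144: 21 bp
  144→148: 4 bp
  148→163: 15 bp
  163→172: 9 bp
  172→177: 5 bp
  177→189: 12 bp
  189→201: 12 bp
  201→225: 24 bp
  225→231: 6 bp
  231→250: 19 bp
  250→258: 8 bp
  258→273: 15 bp
  273→284: 11 bp
  284→295: 11 bp
  295→5 (wrap): 298-295+5 = 8 bp

[4,5,6,6,6,6,7,8,8,9,11,11,11,11,12,12,15,15,15,16,19,20,20,21,24]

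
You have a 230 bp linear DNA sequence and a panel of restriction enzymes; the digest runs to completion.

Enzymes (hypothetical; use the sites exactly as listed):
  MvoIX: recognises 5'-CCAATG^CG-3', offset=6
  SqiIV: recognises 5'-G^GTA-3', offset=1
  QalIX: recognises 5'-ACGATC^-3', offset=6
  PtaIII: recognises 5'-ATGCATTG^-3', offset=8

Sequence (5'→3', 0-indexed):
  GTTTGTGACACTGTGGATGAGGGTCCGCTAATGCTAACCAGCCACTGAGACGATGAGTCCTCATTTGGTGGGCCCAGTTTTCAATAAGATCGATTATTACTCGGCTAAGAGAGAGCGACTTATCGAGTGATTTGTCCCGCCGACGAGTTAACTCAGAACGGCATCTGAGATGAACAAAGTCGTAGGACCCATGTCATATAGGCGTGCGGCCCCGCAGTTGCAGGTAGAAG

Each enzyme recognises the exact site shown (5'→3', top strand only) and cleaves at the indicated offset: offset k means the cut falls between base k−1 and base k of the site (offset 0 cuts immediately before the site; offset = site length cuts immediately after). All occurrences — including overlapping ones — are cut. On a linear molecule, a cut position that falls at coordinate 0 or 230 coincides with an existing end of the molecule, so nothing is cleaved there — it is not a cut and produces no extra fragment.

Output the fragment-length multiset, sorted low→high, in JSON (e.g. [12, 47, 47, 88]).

[7,223]

Site scan:
  MvoIX (CCAATGCG, off=6): no sites
  SqiIV GGTA/1: at [222] ⇒ [223]
  QalIX (ACGATC, off=6): no sites
  PtaIII (ATGCATTG, off=8): no sites

Pooled cuts: [223]

Fragment lengths:
  [0,223): 223 bp
  [223,230): 7 bp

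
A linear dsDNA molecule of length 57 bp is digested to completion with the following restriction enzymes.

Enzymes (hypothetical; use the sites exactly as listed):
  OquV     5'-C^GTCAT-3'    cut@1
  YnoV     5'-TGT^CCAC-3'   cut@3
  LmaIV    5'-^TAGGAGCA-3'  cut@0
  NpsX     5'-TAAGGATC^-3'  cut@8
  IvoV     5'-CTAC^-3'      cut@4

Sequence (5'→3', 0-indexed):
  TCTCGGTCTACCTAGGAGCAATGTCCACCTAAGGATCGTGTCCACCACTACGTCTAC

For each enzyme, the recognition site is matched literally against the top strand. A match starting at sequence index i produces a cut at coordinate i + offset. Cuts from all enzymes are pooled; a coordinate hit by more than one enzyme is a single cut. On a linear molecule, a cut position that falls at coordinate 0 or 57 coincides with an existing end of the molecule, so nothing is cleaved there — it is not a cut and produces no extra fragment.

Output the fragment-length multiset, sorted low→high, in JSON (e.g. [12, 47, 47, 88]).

Scan for sites:
  OquV (CGTCAT, off=1): no sites
  YnoV (TGTCCAC, off=3): starts [21, 38] → cuts [24, 41]
  LmaIV (TAGGAGCA, off=0): starts [12] → cuts [12]
  NpsX (TAAGGATC, off=8): starts [29] → cuts [37]
  IvoV (CTAC, off=4): starts [7, 47, 53] → cuts [11, 51] (position 57 is a terminus of the linear molecule — no cut)

All cut coordinates (distinct, sorted): [11, 12, 24, 37, 41, 51]

Fragments:
  [0,11): 11 bp
  [11,12): 1 bp
  [12,24): 12 bp
  [24,37): 13 bp
  [37,41): 4 bp
  [41,51): 10 bp
  [51,57): 6 bp

[1,4,6,10,11,12,13]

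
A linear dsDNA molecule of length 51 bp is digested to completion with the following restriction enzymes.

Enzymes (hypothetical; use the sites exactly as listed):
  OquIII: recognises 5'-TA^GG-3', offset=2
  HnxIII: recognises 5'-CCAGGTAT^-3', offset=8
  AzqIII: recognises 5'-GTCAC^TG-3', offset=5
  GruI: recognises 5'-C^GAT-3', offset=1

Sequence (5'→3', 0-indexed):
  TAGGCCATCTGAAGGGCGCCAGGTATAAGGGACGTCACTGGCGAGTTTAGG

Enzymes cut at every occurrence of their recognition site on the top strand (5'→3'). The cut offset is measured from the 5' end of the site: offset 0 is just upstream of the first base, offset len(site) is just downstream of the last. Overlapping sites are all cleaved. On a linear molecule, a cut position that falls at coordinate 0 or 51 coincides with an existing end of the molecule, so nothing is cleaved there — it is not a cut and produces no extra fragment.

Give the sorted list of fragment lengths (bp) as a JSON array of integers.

Site scan:
  OquIII TAGG/2: at [0, 47] ⇒ [2, 49]
  HnxIII CCAGGTAT/8: at [18] ⇒ [26]
  AzqIII GTCACTG/5: at [33] ⇒ [38]
  GruI (CGAT, off=1): no sites

All cut coordinates (distinct, sorted): [2, 26, 38, 49]

Fragments:
  [0,2): 2 bp
  [2,26): 24 bp
  [26,38): 12 bp
  [38,49): 11 bp
  [49,51): 2 bp

[2,2,11,12,24]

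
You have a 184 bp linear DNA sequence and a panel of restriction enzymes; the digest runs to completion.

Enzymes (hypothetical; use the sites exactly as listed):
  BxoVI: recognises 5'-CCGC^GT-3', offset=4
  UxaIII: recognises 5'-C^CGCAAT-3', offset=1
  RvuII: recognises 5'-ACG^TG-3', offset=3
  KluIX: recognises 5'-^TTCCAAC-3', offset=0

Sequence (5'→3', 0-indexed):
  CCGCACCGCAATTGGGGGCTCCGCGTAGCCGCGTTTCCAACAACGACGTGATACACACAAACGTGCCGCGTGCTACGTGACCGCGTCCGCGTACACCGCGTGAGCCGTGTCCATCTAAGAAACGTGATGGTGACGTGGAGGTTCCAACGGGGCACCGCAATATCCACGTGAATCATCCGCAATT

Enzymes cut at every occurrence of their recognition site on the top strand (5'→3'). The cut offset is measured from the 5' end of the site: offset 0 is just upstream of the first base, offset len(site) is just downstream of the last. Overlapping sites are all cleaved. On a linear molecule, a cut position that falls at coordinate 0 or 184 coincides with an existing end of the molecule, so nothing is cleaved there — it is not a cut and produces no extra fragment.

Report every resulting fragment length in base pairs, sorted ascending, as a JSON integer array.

[2,6,6,6,6,7,7,8,8,9,9,11,13,14,14,15,18,25]

Per-enzyme occurrences:
  BxoVI (CCGCGT, off=4): starts [20, 28, 65, 80, 86, 95] → cuts [24, 32, 69, 84, 90, 99]
  UxaIII (CCGCAAT, off=1): starts [5, 154, 176] → cuts [6, 155, 177]
  RvuII (ACGTG, off=3): starts [45, 60, 74, 121, 132, 165] → cuts [48, 63, 77, 124, 135, 168]
  KluIX (TTCCAAC, off=0): starts [34, 141] → cuts [34, 141]

All cut coordinates (distinct, sorted): [6, 24, 32, 34, 48, 63, 69, 77, 84, 90, 99, 124, 135, 141, 155, 168, 177]

Fragments:
  [0,6): 6 bp
  [6,24): 18 bp
  [24,32): 8 bp
  [32,34): 2 bp
  [34,48): 14 bp
  [48,63): 15 bp
  [63,69): 6 bp
  [69,77): 8 bp
  [77,84): 7 bp
  [84,90): 6 bp
  [90,99): 9 bp
  [99,124): 25 bp
  [124,135): 11 bp
  [135,141): 6 bp
  [141,155): 14 bp
  [155,168): 13 bp
  [168,177): 9 bp
  [177,184): 7 bp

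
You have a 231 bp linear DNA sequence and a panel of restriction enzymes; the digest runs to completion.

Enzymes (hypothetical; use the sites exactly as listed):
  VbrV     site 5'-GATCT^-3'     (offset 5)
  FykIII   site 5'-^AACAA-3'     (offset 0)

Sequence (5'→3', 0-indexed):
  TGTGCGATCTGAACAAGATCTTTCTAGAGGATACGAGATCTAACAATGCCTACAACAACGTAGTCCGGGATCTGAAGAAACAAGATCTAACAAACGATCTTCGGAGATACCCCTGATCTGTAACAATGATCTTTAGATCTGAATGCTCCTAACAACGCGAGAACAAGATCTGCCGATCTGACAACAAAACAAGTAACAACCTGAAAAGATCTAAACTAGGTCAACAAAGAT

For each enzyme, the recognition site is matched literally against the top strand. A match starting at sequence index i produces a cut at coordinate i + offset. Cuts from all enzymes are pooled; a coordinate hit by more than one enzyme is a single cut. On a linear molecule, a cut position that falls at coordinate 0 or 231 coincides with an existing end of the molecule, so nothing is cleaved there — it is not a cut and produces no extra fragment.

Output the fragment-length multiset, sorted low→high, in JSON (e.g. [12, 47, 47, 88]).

Per-enzyme occurrences:
  VbrV GATCT/5: at [5, 16, 36, 68, 83, 95, 114, 127, 135, 166, 174, 207] ⇒ [10, 21, 41, 73, 88, 100, 119, 132, 140, 171, 179, 212]
  FykIII AACAA/0: at [11, 41, 53, 78, 88, 121, 150, 161, 182, 187, 194, 222] ⇒ [11, 41, 53, 78, 88, 121, 150, 161, 182, 187, 194, 222]

Pooled cuts: [10, 11, 21, 41, 53, 73, 78, 88, 100, 119, 121, 132, 140, 150, 161, 171, 179, 182, 187, 194, 212, 222]

Fragment lengths:
  [0,10): 10 bp
  [10,11): 1 bp
  [11,21): 10 bp
  [21,41): 20 bp
  [41,53): 12 bp
  [53,73): 20 bp
  [73,78): 5 bp
  [78,88): 10 bp
  [88,100): 12 bp
  [100,119): 19 bp
  [119,121): 2 bp
  [121,132): 11 bp
  [132,140): 8 bp
  [140,150): 10 bp
  [150,161): 11 bp
  [161,171): 10 bp
  [171,179): 8 bp
  [179,182): 3 bp
  [182,187): 5 bp
  [187,194): 7 bp
  [194,212): 18 bp
  [212,222): 10 bp
  [222,231): 9 bp

[1,2,3,5,5,7,8,8,9,10,10,10,10,10,10,11,11,12,12,18,19,20,20]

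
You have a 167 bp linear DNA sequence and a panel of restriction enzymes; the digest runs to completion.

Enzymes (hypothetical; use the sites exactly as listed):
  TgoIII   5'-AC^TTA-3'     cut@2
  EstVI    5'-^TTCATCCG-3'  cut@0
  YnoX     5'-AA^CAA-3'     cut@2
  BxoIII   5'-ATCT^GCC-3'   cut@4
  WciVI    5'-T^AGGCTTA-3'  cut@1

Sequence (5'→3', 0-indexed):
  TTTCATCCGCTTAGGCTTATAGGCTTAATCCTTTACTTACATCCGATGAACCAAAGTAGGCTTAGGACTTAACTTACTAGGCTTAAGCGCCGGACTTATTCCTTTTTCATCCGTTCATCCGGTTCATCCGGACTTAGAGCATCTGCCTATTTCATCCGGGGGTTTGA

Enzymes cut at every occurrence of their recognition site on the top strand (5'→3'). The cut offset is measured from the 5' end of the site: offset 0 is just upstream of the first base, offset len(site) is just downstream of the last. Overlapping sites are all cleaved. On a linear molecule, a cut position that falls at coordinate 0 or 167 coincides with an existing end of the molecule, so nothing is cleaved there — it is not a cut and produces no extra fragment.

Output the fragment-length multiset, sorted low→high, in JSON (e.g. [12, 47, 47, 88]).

[1,5,5,6,8,8,9,10,11,11,11,11,16,17,17,21]

Site scan:
  TgoIII ACTTA/2: at [34, 66, 71, 93, 131] ⇒ [36, 68, 73, 95, 133]
  EstVI TTCATCCG/0: at [1, 105, 113, 122, 150] ⇒ [1, 105, 113, 122, 150]
  YnoX (AACAA, off=2): no sites
  BxoIII ATCTGCC/4: at [140] ⇒ [144]
  WciVI TAGGCTTA/1: at [11, 19, 56, 77] ⇒ [12, 20, 57, 78]

All cut coordinates (distinct, sorted): [1, 12, 20, 36, 57, 68, 73, 78, 95, 105, 113, 122, 133, 144, 150]

Fragment lengths:
  [0,1): 1 bp
  [1,12): 11 bp
  [12,20): 8 bp
  [20,36): 16 bp
  [36,57): 21 bp
  [57,68): 11 bp
  [68,73): 5 bp
  [73,78): 5 bp
  [78,95): 17 bp
  [95,105): 10 bp
  [105,113): 8 bp
  [113,122): 9 bp
  [122,133): 11 bp
  [133,144): 11 bp
  [144,150): 6 bp
  [150,167): 17 bp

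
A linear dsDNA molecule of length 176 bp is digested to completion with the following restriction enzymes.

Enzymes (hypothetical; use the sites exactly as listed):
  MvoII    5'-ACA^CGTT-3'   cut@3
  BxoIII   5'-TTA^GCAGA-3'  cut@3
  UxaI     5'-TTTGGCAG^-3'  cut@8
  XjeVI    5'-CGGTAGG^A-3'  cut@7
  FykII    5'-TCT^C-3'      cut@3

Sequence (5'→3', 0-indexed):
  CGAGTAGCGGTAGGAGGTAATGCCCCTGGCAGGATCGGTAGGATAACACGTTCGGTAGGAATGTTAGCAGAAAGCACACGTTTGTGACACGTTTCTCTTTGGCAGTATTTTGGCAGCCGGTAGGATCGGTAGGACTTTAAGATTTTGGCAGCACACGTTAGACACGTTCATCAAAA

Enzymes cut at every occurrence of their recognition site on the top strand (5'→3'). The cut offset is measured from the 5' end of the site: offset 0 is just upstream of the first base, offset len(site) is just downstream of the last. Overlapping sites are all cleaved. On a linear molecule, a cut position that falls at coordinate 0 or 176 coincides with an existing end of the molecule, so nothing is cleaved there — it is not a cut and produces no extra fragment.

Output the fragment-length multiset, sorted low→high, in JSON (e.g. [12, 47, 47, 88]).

Scan for sites:
  MvoII ACACGTT/3: at [45, 75, 86, 152, 161] ⇒ [48, 78, 89, 155, 164]
  BxoIII TTAGCAGA/3: at [63] ⇒ [66]
  UxaI TTTGGCAG/8: at [97, 108, 143] ⇒ [105, 116, 151]
  XjeVI CGGTAGGA/7: at [7, 35, 52, 117, 126] ⇒ [14, 42, 59, 124, 133]
  FykII TCTC/3: at [93] ⇒ [96]

Pooled cuts: [14, 42, 48, 59, 66, 78, 89, 96, 105, 116, 124, 133, 151, 155, 164]

Fragments:
  [0,14): 14 bp
  [14,42): 28 bp
  [42,48): 6 bp
  [48,59): 11 bp
  [59,66): 7 bp
  [66,78): 12 bp
  [78,89): 11 bp
  [89,96): 7 bp
  [96,105): 9 bp
  [105,116): 11 bp
  [116,124): 8 bp
  [124,133): 9 bp
  [133,151): 18 bp
  [151,155): 4 bp
  [155,164): 9 bp
  [164,176): 12 bp

[4,6,7,7,8,9,9,9,11,11,11,12,12,14,18,28]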